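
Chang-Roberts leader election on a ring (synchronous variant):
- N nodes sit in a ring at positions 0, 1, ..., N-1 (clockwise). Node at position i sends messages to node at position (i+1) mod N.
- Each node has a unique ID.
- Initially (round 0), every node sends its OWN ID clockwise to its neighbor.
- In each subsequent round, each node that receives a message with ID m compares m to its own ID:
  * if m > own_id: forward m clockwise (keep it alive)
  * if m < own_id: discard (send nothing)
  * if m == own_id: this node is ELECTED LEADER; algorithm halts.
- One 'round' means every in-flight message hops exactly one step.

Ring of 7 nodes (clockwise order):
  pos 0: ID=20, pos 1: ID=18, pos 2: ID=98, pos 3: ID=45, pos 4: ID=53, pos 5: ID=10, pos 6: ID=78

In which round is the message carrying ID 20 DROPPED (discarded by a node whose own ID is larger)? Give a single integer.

Round 1: pos1(id18) recv 20: fwd; pos2(id98) recv 18: drop; pos3(id45) recv 98: fwd; pos4(id53) recv 45: drop; pos5(id10) recv 53: fwd; pos6(id78) recv 10: drop; pos0(id20) recv 78: fwd
Round 2: pos2(id98) recv 20: drop; pos4(id53) recv 98: fwd; pos6(id78) recv 53: drop; pos1(id18) recv 78: fwd
Round 3: pos5(id10) recv 98: fwd; pos2(id98) recv 78: drop
Round 4: pos6(id78) recv 98: fwd
Round 5: pos0(id20) recv 98: fwd
Round 6: pos1(id18) recv 98: fwd
Round 7: pos2(id98) recv 98: ELECTED
Message ID 20 originates at pos 0; dropped at pos 2 in round 2

Answer: 2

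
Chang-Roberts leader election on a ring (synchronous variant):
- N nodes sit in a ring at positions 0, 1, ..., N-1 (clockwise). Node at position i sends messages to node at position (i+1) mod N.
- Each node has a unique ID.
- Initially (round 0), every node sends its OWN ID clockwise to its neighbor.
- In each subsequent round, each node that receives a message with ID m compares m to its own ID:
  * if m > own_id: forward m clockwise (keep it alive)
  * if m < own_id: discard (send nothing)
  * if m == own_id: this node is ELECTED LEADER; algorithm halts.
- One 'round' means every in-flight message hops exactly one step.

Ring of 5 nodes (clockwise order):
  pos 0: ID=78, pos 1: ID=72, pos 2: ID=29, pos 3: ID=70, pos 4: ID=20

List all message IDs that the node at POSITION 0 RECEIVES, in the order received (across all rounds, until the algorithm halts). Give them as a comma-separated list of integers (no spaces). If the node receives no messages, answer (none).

Round 1: pos1(id72) recv 78: fwd; pos2(id29) recv 72: fwd; pos3(id70) recv 29: drop; pos4(id20) recv 70: fwd; pos0(id78) recv 20: drop
Round 2: pos2(id29) recv 78: fwd; pos3(id70) recv 72: fwd; pos0(id78) recv 70: drop
Round 3: pos3(id70) recv 78: fwd; pos4(id20) recv 72: fwd
Round 4: pos4(id20) recv 78: fwd; pos0(id78) recv 72: drop
Round 5: pos0(id78) recv 78: ELECTED

Answer: 20,70,72,78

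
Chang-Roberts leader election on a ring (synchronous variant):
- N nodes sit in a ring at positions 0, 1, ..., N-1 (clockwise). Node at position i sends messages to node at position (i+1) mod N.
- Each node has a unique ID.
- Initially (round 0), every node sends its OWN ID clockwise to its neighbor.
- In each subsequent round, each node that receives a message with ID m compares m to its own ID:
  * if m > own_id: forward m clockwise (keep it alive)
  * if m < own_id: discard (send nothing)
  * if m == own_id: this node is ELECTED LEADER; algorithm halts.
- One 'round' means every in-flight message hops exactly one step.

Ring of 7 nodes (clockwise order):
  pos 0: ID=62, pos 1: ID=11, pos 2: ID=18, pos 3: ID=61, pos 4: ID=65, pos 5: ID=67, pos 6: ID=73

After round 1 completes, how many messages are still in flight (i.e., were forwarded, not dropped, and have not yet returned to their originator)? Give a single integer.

Round 1: pos1(id11) recv 62: fwd; pos2(id18) recv 11: drop; pos3(id61) recv 18: drop; pos4(id65) recv 61: drop; pos5(id67) recv 65: drop; pos6(id73) recv 67: drop; pos0(id62) recv 73: fwd
After round 1: 2 messages still in flight

Answer: 2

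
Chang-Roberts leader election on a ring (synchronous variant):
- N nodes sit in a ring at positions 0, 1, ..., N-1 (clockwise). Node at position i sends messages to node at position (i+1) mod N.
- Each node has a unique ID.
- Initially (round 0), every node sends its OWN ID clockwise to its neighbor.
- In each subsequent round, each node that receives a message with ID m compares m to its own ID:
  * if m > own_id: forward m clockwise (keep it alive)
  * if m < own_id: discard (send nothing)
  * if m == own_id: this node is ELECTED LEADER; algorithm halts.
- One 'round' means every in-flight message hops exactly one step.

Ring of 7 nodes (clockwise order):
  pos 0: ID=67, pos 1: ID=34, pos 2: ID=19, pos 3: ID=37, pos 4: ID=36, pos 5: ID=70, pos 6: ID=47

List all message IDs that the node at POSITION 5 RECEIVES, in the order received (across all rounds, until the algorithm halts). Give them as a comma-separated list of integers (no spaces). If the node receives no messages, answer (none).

Round 1: pos1(id34) recv 67: fwd; pos2(id19) recv 34: fwd; pos3(id37) recv 19: drop; pos4(id36) recv 37: fwd; pos5(id70) recv 36: drop; pos6(id47) recv 70: fwd; pos0(id67) recv 47: drop
Round 2: pos2(id19) recv 67: fwd; pos3(id37) recv 34: drop; pos5(id70) recv 37: drop; pos0(id67) recv 70: fwd
Round 3: pos3(id37) recv 67: fwd; pos1(id34) recv 70: fwd
Round 4: pos4(id36) recv 67: fwd; pos2(id19) recv 70: fwd
Round 5: pos5(id70) recv 67: drop; pos3(id37) recv 70: fwd
Round 6: pos4(id36) recv 70: fwd
Round 7: pos5(id70) recv 70: ELECTED

Answer: 36,37,67,70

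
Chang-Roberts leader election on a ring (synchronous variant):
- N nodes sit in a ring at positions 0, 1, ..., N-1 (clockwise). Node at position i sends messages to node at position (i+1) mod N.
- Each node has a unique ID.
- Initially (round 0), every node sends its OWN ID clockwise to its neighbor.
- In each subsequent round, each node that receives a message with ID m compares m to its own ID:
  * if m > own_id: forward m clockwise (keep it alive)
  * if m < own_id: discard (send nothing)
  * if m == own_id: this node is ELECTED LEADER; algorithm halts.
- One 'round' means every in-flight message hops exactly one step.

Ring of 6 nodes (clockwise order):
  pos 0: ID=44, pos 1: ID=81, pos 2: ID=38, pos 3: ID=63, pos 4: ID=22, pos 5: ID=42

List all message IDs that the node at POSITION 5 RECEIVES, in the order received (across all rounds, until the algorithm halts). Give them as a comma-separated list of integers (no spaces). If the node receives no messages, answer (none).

Answer: 22,63,81

Derivation:
Round 1: pos1(id81) recv 44: drop; pos2(id38) recv 81: fwd; pos3(id63) recv 38: drop; pos4(id22) recv 63: fwd; pos5(id42) recv 22: drop; pos0(id44) recv 42: drop
Round 2: pos3(id63) recv 81: fwd; pos5(id42) recv 63: fwd
Round 3: pos4(id22) recv 81: fwd; pos0(id44) recv 63: fwd
Round 4: pos5(id42) recv 81: fwd; pos1(id81) recv 63: drop
Round 5: pos0(id44) recv 81: fwd
Round 6: pos1(id81) recv 81: ELECTED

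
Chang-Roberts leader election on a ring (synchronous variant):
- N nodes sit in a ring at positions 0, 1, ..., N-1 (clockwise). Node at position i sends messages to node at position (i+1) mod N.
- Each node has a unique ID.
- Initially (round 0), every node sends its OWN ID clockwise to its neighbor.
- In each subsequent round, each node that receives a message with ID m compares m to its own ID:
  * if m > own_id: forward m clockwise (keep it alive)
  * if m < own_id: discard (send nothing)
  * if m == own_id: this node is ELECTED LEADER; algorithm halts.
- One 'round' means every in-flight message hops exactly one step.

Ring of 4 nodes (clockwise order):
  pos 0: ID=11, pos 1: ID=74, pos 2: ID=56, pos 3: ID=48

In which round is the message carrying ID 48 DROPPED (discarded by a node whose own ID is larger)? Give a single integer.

Answer: 2

Derivation:
Round 1: pos1(id74) recv 11: drop; pos2(id56) recv 74: fwd; pos3(id48) recv 56: fwd; pos0(id11) recv 48: fwd
Round 2: pos3(id48) recv 74: fwd; pos0(id11) recv 56: fwd; pos1(id74) recv 48: drop
Round 3: pos0(id11) recv 74: fwd; pos1(id74) recv 56: drop
Round 4: pos1(id74) recv 74: ELECTED
Message ID 48 originates at pos 3; dropped at pos 1 in round 2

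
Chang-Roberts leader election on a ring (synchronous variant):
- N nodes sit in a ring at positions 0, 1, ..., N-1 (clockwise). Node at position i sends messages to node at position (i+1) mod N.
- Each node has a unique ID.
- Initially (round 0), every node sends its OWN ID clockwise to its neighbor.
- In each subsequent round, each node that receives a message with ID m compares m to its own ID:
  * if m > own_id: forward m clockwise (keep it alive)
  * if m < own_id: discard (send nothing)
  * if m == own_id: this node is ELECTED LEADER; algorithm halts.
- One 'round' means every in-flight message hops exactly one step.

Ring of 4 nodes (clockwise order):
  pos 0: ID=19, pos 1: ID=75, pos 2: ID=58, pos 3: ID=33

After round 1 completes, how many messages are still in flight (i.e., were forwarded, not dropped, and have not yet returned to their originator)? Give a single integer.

Answer: 3

Derivation:
Round 1: pos1(id75) recv 19: drop; pos2(id58) recv 75: fwd; pos3(id33) recv 58: fwd; pos0(id19) recv 33: fwd
After round 1: 3 messages still in flight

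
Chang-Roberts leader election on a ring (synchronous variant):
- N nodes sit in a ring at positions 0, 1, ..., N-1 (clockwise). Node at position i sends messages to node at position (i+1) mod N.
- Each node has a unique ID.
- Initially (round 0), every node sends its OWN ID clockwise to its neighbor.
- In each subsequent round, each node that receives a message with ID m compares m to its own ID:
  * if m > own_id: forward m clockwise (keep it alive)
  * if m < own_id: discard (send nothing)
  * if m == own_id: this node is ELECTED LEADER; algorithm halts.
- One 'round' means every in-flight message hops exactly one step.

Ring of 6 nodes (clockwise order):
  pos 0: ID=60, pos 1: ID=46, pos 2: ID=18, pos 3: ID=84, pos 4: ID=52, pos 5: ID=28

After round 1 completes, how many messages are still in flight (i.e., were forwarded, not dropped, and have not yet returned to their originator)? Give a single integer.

Round 1: pos1(id46) recv 60: fwd; pos2(id18) recv 46: fwd; pos3(id84) recv 18: drop; pos4(id52) recv 84: fwd; pos5(id28) recv 52: fwd; pos0(id60) recv 28: drop
After round 1: 4 messages still in flight

Answer: 4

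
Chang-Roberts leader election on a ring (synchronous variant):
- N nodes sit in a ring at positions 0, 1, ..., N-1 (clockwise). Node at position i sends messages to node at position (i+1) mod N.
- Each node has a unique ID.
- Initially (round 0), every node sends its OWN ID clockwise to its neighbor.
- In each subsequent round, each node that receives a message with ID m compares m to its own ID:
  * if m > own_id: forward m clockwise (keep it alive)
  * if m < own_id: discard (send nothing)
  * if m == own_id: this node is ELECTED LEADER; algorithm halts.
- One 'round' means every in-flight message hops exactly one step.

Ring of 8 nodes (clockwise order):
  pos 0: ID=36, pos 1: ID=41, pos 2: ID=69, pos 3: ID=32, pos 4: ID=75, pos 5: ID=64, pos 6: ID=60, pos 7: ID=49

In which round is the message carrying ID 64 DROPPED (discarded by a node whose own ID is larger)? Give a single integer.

Round 1: pos1(id41) recv 36: drop; pos2(id69) recv 41: drop; pos3(id32) recv 69: fwd; pos4(id75) recv 32: drop; pos5(id64) recv 75: fwd; pos6(id60) recv 64: fwd; pos7(id49) recv 60: fwd; pos0(id36) recv 49: fwd
Round 2: pos4(id75) recv 69: drop; pos6(id60) recv 75: fwd; pos7(id49) recv 64: fwd; pos0(id36) recv 60: fwd; pos1(id41) recv 49: fwd
Round 3: pos7(id49) recv 75: fwd; pos0(id36) recv 64: fwd; pos1(id41) recv 60: fwd; pos2(id69) recv 49: drop
Round 4: pos0(id36) recv 75: fwd; pos1(id41) recv 64: fwd; pos2(id69) recv 60: drop
Round 5: pos1(id41) recv 75: fwd; pos2(id69) recv 64: drop
Round 6: pos2(id69) recv 75: fwd
Round 7: pos3(id32) recv 75: fwd
Round 8: pos4(id75) recv 75: ELECTED
Message ID 64 originates at pos 5; dropped at pos 2 in round 5

Answer: 5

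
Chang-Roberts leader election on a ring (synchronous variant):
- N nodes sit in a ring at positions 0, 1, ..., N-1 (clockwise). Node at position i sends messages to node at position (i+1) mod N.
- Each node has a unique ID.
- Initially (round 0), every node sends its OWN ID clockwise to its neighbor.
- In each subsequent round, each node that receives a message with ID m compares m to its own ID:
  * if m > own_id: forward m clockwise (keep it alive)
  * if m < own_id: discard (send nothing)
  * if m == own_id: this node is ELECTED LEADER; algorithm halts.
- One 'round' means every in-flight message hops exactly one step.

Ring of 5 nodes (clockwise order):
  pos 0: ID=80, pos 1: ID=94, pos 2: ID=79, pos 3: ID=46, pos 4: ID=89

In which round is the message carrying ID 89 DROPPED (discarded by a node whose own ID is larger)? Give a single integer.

Round 1: pos1(id94) recv 80: drop; pos2(id79) recv 94: fwd; pos3(id46) recv 79: fwd; pos4(id89) recv 46: drop; pos0(id80) recv 89: fwd
Round 2: pos3(id46) recv 94: fwd; pos4(id89) recv 79: drop; pos1(id94) recv 89: drop
Round 3: pos4(id89) recv 94: fwd
Round 4: pos0(id80) recv 94: fwd
Round 5: pos1(id94) recv 94: ELECTED
Message ID 89 originates at pos 4; dropped at pos 1 in round 2

Answer: 2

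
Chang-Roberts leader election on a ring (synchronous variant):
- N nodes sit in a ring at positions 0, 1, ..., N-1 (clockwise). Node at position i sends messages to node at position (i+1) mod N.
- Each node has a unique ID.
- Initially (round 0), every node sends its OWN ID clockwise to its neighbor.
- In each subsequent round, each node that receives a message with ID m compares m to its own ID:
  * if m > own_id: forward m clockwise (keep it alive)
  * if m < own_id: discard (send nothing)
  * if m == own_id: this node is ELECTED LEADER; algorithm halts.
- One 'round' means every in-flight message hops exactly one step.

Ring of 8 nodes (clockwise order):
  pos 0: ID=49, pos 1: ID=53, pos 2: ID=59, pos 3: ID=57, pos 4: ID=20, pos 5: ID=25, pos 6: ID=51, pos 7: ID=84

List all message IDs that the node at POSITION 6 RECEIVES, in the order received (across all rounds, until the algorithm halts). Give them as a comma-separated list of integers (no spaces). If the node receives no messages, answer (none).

Round 1: pos1(id53) recv 49: drop; pos2(id59) recv 53: drop; pos3(id57) recv 59: fwd; pos4(id20) recv 57: fwd; pos5(id25) recv 20: drop; pos6(id51) recv 25: drop; pos7(id84) recv 51: drop; pos0(id49) recv 84: fwd
Round 2: pos4(id20) recv 59: fwd; pos5(id25) recv 57: fwd; pos1(id53) recv 84: fwd
Round 3: pos5(id25) recv 59: fwd; pos6(id51) recv 57: fwd; pos2(id59) recv 84: fwd
Round 4: pos6(id51) recv 59: fwd; pos7(id84) recv 57: drop; pos3(id57) recv 84: fwd
Round 5: pos7(id84) recv 59: drop; pos4(id20) recv 84: fwd
Round 6: pos5(id25) recv 84: fwd
Round 7: pos6(id51) recv 84: fwd
Round 8: pos7(id84) recv 84: ELECTED

Answer: 25,57,59,84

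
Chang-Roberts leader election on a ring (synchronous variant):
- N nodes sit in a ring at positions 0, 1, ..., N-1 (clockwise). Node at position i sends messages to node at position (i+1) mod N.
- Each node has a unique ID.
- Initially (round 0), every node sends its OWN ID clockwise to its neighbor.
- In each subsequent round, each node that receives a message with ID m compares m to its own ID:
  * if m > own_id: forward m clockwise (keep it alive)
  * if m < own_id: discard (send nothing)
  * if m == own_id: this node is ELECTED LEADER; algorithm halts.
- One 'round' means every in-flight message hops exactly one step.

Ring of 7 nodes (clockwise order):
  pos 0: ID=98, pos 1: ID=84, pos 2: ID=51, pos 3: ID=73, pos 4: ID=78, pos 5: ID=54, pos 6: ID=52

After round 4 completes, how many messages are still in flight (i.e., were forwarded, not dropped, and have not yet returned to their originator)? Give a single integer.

Round 1: pos1(id84) recv 98: fwd; pos2(id51) recv 84: fwd; pos3(id73) recv 51: drop; pos4(id78) recv 73: drop; pos5(id54) recv 78: fwd; pos6(id52) recv 54: fwd; pos0(id98) recv 52: drop
Round 2: pos2(id51) recv 98: fwd; pos3(id73) recv 84: fwd; pos6(id52) recv 78: fwd; pos0(id98) recv 54: drop
Round 3: pos3(id73) recv 98: fwd; pos4(id78) recv 84: fwd; pos0(id98) recv 78: drop
Round 4: pos4(id78) recv 98: fwd; pos5(id54) recv 84: fwd
After round 4: 2 messages still in flight

Answer: 2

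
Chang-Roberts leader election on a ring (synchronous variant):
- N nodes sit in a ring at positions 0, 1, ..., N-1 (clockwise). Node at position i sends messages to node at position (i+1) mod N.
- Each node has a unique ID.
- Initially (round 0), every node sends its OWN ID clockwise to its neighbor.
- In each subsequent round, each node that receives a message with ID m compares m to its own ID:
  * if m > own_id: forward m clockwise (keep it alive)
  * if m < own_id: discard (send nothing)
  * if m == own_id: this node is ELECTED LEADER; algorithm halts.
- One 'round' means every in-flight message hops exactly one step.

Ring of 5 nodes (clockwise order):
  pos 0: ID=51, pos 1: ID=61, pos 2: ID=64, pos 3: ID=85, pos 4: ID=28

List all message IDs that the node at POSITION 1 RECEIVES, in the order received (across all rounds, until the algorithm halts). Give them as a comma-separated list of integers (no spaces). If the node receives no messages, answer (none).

Answer: 51,85

Derivation:
Round 1: pos1(id61) recv 51: drop; pos2(id64) recv 61: drop; pos3(id85) recv 64: drop; pos4(id28) recv 85: fwd; pos0(id51) recv 28: drop
Round 2: pos0(id51) recv 85: fwd
Round 3: pos1(id61) recv 85: fwd
Round 4: pos2(id64) recv 85: fwd
Round 5: pos3(id85) recv 85: ELECTED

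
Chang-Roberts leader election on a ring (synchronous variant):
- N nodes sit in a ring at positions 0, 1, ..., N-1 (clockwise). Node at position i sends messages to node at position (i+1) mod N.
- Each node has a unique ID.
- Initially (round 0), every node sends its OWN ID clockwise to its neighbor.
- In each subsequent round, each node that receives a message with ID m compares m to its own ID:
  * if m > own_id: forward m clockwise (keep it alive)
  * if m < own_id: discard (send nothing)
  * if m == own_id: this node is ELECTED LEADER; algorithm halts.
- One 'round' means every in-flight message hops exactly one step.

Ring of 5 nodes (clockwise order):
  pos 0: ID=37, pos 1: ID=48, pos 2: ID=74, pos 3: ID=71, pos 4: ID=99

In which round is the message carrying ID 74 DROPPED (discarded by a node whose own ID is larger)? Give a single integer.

Answer: 2

Derivation:
Round 1: pos1(id48) recv 37: drop; pos2(id74) recv 48: drop; pos3(id71) recv 74: fwd; pos4(id99) recv 71: drop; pos0(id37) recv 99: fwd
Round 2: pos4(id99) recv 74: drop; pos1(id48) recv 99: fwd
Round 3: pos2(id74) recv 99: fwd
Round 4: pos3(id71) recv 99: fwd
Round 5: pos4(id99) recv 99: ELECTED
Message ID 74 originates at pos 2; dropped at pos 4 in round 2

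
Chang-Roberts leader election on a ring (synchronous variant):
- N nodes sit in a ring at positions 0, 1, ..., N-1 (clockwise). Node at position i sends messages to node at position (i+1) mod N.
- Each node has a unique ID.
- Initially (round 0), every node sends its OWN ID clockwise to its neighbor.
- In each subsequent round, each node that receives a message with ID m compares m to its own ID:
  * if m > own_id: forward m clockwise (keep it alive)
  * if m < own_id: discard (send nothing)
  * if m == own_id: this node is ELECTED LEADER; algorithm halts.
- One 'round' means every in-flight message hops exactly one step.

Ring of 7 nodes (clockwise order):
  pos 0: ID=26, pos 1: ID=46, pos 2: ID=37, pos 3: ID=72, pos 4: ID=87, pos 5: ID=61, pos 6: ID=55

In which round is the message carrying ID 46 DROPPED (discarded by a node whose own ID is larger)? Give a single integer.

Answer: 2

Derivation:
Round 1: pos1(id46) recv 26: drop; pos2(id37) recv 46: fwd; pos3(id72) recv 37: drop; pos4(id87) recv 72: drop; pos5(id61) recv 87: fwd; pos6(id55) recv 61: fwd; pos0(id26) recv 55: fwd
Round 2: pos3(id72) recv 46: drop; pos6(id55) recv 87: fwd; pos0(id26) recv 61: fwd; pos1(id46) recv 55: fwd
Round 3: pos0(id26) recv 87: fwd; pos1(id46) recv 61: fwd; pos2(id37) recv 55: fwd
Round 4: pos1(id46) recv 87: fwd; pos2(id37) recv 61: fwd; pos3(id72) recv 55: drop
Round 5: pos2(id37) recv 87: fwd; pos3(id72) recv 61: drop
Round 6: pos3(id72) recv 87: fwd
Round 7: pos4(id87) recv 87: ELECTED
Message ID 46 originates at pos 1; dropped at pos 3 in round 2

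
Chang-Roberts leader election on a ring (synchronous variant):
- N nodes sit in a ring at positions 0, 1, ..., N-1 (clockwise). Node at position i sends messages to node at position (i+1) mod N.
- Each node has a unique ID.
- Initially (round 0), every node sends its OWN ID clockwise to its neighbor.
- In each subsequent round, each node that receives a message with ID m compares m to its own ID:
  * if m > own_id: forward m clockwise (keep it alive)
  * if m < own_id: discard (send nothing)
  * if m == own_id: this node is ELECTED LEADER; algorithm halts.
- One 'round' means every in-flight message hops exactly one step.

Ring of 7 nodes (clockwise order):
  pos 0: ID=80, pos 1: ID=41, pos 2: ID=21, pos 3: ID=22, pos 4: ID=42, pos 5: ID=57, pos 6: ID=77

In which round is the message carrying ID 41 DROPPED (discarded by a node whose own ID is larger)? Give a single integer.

Round 1: pos1(id41) recv 80: fwd; pos2(id21) recv 41: fwd; pos3(id22) recv 21: drop; pos4(id42) recv 22: drop; pos5(id57) recv 42: drop; pos6(id77) recv 57: drop; pos0(id80) recv 77: drop
Round 2: pos2(id21) recv 80: fwd; pos3(id22) recv 41: fwd
Round 3: pos3(id22) recv 80: fwd; pos4(id42) recv 41: drop
Round 4: pos4(id42) recv 80: fwd
Round 5: pos5(id57) recv 80: fwd
Round 6: pos6(id77) recv 80: fwd
Round 7: pos0(id80) recv 80: ELECTED
Message ID 41 originates at pos 1; dropped at pos 4 in round 3

Answer: 3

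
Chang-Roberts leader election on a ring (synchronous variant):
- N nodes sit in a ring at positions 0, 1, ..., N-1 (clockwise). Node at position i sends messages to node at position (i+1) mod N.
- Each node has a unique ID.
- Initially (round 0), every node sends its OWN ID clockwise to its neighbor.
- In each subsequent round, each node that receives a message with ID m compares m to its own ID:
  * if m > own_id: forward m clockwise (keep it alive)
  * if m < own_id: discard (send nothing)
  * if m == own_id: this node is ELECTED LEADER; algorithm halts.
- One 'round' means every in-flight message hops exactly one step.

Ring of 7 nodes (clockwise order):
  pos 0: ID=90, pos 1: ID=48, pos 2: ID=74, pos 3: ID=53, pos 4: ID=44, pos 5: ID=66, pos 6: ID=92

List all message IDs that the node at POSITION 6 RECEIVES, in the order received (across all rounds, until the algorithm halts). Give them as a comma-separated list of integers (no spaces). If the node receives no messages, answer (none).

Answer: 66,74,90,92

Derivation:
Round 1: pos1(id48) recv 90: fwd; pos2(id74) recv 48: drop; pos3(id53) recv 74: fwd; pos4(id44) recv 53: fwd; pos5(id66) recv 44: drop; pos6(id92) recv 66: drop; pos0(id90) recv 92: fwd
Round 2: pos2(id74) recv 90: fwd; pos4(id44) recv 74: fwd; pos5(id66) recv 53: drop; pos1(id48) recv 92: fwd
Round 3: pos3(id53) recv 90: fwd; pos5(id66) recv 74: fwd; pos2(id74) recv 92: fwd
Round 4: pos4(id44) recv 90: fwd; pos6(id92) recv 74: drop; pos3(id53) recv 92: fwd
Round 5: pos5(id66) recv 90: fwd; pos4(id44) recv 92: fwd
Round 6: pos6(id92) recv 90: drop; pos5(id66) recv 92: fwd
Round 7: pos6(id92) recv 92: ELECTED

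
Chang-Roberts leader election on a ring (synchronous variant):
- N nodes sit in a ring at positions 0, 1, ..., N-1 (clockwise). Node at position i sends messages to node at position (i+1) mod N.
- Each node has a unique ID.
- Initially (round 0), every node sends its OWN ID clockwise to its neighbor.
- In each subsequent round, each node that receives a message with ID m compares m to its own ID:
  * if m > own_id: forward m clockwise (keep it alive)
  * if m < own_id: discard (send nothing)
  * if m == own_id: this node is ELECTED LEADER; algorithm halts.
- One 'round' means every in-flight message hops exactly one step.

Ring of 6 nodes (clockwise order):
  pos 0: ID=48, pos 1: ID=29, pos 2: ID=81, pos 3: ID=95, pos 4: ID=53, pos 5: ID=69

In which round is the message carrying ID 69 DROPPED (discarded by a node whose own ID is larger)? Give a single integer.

Answer: 3

Derivation:
Round 1: pos1(id29) recv 48: fwd; pos2(id81) recv 29: drop; pos3(id95) recv 81: drop; pos4(id53) recv 95: fwd; pos5(id69) recv 53: drop; pos0(id48) recv 69: fwd
Round 2: pos2(id81) recv 48: drop; pos5(id69) recv 95: fwd; pos1(id29) recv 69: fwd
Round 3: pos0(id48) recv 95: fwd; pos2(id81) recv 69: drop
Round 4: pos1(id29) recv 95: fwd
Round 5: pos2(id81) recv 95: fwd
Round 6: pos3(id95) recv 95: ELECTED
Message ID 69 originates at pos 5; dropped at pos 2 in round 3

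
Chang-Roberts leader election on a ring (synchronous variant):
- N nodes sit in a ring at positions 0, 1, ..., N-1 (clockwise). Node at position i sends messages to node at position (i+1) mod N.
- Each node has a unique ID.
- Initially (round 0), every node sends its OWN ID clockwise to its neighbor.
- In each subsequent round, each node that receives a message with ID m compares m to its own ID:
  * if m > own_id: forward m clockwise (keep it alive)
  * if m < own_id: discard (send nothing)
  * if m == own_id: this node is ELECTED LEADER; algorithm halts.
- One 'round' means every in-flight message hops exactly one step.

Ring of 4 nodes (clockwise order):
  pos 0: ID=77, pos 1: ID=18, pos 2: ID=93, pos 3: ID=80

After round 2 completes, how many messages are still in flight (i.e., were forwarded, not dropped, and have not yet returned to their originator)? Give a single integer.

Answer: 2

Derivation:
Round 1: pos1(id18) recv 77: fwd; pos2(id93) recv 18: drop; pos3(id80) recv 93: fwd; pos0(id77) recv 80: fwd
Round 2: pos2(id93) recv 77: drop; pos0(id77) recv 93: fwd; pos1(id18) recv 80: fwd
After round 2: 2 messages still in flight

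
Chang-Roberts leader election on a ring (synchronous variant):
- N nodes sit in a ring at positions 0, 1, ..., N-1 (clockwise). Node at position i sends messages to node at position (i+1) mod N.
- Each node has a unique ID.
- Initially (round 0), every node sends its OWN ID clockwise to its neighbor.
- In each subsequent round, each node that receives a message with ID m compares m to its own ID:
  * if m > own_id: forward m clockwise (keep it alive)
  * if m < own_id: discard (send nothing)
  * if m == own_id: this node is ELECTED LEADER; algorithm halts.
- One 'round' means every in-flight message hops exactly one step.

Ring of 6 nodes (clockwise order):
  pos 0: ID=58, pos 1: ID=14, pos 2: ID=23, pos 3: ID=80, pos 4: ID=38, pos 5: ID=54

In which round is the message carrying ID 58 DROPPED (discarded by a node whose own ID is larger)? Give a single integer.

Answer: 3

Derivation:
Round 1: pos1(id14) recv 58: fwd; pos2(id23) recv 14: drop; pos3(id80) recv 23: drop; pos4(id38) recv 80: fwd; pos5(id54) recv 38: drop; pos0(id58) recv 54: drop
Round 2: pos2(id23) recv 58: fwd; pos5(id54) recv 80: fwd
Round 3: pos3(id80) recv 58: drop; pos0(id58) recv 80: fwd
Round 4: pos1(id14) recv 80: fwd
Round 5: pos2(id23) recv 80: fwd
Round 6: pos3(id80) recv 80: ELECTED
Message ID 58 originates at pos 0; dropped at pos 3 in round 3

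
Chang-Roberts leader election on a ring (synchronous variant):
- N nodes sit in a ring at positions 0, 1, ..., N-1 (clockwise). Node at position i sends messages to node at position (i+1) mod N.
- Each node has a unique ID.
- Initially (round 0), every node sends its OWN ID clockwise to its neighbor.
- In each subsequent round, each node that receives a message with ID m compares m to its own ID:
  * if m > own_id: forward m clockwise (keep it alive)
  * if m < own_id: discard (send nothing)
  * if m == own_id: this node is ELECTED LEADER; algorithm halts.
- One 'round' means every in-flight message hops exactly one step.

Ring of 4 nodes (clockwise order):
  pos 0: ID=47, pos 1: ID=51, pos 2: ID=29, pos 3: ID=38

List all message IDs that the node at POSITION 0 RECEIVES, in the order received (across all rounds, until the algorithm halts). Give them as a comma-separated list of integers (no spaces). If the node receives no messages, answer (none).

Round 1: pos1(id51) recv 47: drop; pos2(id29) recv 51: fwd; pos3(id38) recv 29: drop; pos0(id47) recv 38: drop
Round 2: pos3(id38) recv 51: fwd
Round 3: pos0(id47) recv 51: fwd
Round 4: pos1(id51) recv 51: ELECTED

Answer: 38,51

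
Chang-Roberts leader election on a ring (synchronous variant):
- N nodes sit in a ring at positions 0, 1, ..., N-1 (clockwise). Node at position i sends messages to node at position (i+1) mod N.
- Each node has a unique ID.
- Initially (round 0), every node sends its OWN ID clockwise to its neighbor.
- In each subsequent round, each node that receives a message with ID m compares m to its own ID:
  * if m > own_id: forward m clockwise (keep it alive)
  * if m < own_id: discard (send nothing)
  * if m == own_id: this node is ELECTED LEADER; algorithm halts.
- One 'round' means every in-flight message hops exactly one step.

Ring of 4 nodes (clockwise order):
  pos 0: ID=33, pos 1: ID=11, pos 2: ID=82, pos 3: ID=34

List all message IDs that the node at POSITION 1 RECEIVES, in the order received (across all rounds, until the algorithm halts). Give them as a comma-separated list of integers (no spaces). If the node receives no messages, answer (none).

Round 1: pos1(id11) recv 33: fwd; pos2(id82) recv 11: drop; pos3(id34) recv 82: fwd; pos0(id33) recv 34: fwd
Round 2: pos2(id82) recv 33: drop; pos0(id33) recv 82: fwd; pos1(id11) recv 34: fwd
Round 3: pos1(id11) recv 82: fwd; pos2(id82) recv 34: drop
Round 4: pos2(id82) recv 82: ELECTED

Answer: 33,34,82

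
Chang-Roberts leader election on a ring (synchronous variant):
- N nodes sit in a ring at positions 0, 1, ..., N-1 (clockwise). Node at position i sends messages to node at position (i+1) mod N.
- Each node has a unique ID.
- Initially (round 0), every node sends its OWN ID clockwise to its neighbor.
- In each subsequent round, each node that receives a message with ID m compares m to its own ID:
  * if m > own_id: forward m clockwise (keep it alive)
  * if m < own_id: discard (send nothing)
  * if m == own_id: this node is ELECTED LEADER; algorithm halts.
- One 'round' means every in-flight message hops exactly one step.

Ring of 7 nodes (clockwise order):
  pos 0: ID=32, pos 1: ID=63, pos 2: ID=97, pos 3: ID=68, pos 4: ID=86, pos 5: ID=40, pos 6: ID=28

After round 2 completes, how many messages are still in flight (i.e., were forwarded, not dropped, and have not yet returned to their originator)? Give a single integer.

Answer: 3

Derivation:
Round 1: pos1(id63) recv 32: drop; pos2(id97) recv 63: drop; pos3(id68) recv 97: fwd; pos4(id86) recv 68: drop; pos5(id40) recv 86: fwd; pos6(id28) recv 40: fwd; pos0(id32) recv 28: drop
Round 2: pos4(id86) recv 97: fwd; pos6(id28) recv 86: fwd; pos0(id32) recv 40: fwd
After round 2: 3 messages still in flight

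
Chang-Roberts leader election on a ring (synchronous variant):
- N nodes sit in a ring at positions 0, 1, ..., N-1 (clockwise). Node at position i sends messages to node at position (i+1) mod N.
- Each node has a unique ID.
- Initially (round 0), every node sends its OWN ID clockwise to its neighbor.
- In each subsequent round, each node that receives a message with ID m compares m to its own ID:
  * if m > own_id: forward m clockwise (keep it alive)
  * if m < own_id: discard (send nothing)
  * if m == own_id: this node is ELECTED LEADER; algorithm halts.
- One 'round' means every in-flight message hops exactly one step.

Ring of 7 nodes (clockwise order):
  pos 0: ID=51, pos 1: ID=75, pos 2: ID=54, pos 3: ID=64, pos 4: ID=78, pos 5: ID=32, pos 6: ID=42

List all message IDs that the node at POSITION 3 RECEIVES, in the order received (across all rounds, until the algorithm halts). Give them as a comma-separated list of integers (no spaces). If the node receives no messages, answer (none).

Round 1: pos1(id75) recv 51: drop; pos2(id54) recv 75: fwd; pos3(id64) recv 54: drop; pos4(id78) recv 64: drop; pos5(id32) recv 78: fwd; pos6(id42) recv 32: drop; pos0(id51) recv 42: drop
Round 2: pos3(id64) recv 75: fwd; pos6(id42) recv 78: fwd
Round 3: pos4(id78) recv 75: drop; pos0(id51) recv 78: fwd
Round 4: pos1(id75) recv 78: fwd
Round 5: pos2(id54) recv 78: fwd
Round 6: pos3(id64) recv 78: fwd
Round 7: pos4(id78) recv 78: ELECTED

Answer: 54,75,78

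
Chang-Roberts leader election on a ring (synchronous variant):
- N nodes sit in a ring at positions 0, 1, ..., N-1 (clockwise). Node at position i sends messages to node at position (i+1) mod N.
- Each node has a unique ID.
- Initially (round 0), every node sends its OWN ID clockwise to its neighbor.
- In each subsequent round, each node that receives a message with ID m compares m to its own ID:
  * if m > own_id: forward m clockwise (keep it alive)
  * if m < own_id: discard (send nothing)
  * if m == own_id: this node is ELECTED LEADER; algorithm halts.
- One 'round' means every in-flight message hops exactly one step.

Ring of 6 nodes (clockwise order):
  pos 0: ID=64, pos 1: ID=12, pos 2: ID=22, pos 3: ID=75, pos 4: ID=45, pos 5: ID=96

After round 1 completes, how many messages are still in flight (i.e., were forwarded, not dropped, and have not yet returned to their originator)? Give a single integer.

Answer: 3

Derivation:
Round 1: pos1(id12) recv 64: fwd; pos2(id22) recv 12: drop; pos3(id75) recv 22: drop; pos4(id45) recv 75: fwd; pos5(id96) recv 45: drop; pos0(id64) recv 96: fwd
After round 1: 3 messages still in flight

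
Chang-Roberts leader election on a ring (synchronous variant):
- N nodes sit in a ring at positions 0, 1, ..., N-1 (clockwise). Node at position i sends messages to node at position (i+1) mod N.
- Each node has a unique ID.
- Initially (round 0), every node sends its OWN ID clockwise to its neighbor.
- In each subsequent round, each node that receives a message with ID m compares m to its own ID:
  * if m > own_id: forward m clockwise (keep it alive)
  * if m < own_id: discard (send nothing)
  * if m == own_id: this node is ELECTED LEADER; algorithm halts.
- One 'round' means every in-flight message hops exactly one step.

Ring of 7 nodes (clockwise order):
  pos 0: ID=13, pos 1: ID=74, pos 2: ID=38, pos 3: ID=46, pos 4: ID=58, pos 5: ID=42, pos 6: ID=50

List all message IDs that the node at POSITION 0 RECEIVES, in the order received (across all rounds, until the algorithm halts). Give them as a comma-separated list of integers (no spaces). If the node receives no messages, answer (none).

Round 1: pos1(id74) recv 13: drop; pos2(id38) recv 74: fwd; pos3(id46) recv 38: drop; pos4(id58) recv 46: drop; pos5(id42) recv 58: fwd; pos6(id50) recv 42: drop; pos0(id13) recv 50: fwd
Round 2: pos3(id46) recv 74: fwd; pos6(id50) recv 58: fwd; pos1(id74) recv 50: drop
Round 3: pos4(id58) recv 74: fwd; pos0(id13) recv 58: fwd
Round 4: pos5(id42) recv 74: fwd; pos1(id74) recv 58: drop
Round 5: pos6(id50) recv 74: fwd
Round 6: pos0(id13) recv 74: fwd
Round 7: pos1(id74) recv 74: ELECTED

Answer: 50,58,74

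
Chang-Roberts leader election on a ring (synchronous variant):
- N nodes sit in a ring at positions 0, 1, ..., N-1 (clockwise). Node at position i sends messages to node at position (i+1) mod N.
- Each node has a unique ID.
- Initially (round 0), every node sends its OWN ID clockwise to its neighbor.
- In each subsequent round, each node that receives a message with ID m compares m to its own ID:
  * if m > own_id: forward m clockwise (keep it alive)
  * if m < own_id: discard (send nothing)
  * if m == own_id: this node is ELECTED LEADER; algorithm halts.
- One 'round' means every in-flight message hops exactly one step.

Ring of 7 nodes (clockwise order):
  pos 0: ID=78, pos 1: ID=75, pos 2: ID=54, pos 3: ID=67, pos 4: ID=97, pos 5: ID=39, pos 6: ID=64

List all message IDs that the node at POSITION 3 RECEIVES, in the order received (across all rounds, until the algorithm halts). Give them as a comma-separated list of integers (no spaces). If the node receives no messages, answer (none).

Round 1: pos1(id75) recv 78: fwd; pos2(id54) recv 75: fwd; pos3(id67) recv 54: drop; pos4(id97) recv 67: drop; pos5(id39) recv 97: fwd; pos6(id64) recv 39: drop; pos0(id78) recv 64: drop
Round 2: pos2(id54) recv 78: fwd; pos3(id67) recv 75: fwd; pos6(id64) recv 97: fwd
Round 3: pos3(id67) recv 78: fwd; pos4(id97) recv 75: drop; pos0(id78) recv 97: fwd
Round 4: pos4(id97) recv 78: drop; pos1(id75) recv 97: fwd
Round 5: pos2(id54) recv 97: fwd
Round 6: pos3(id67) recv 97: fwd
Round 7: pos4(id97) recv 97: ELECTED

Answer: 54,75,78,97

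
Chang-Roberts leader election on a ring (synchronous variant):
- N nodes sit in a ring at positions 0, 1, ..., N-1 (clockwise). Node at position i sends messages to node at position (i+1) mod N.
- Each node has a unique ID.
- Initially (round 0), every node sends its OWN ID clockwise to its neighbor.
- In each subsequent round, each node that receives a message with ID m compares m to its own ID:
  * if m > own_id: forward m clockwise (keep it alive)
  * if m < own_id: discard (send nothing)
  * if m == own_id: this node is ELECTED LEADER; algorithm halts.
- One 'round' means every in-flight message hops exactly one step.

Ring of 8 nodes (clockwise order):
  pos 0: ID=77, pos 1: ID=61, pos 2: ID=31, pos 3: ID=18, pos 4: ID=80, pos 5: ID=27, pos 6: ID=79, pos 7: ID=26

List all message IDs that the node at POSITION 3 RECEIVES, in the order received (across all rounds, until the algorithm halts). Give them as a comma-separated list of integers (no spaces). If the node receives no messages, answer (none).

Round 1: pos1(id61) recv 77: fwd; pos2(id31) recv 61: fwd; pos3(id18) recv 31: fwd; pos4(id80) recv 18: drop; pos5(id27) recv 80: fwd; pos6(id79) recv 27: drop; pos7(id26) recv 79: fwd; pos0(id77) recv 26: drop
Round 2: pos2(id31) recv 77: fwd; pos3(id18) recv 61: fwd; pos4(id80) recv 31: drop; pos6(id79) recv 80: fwd; pos0(id77) recv 79: fwd
Round 3: pos3(id18) recv 77: fwd; pos4(id80) recv 61: drop; pos7(id26) recv 80: fwd; pos1(id61) recv 79: fwd
Round 4: pos4(id80) recv 77: drop; pos0(id77) recv 80: fwd; pos2(id31) recv 79: fwd
Round 5: pos1(id61) recv 80: fwd; pos3(id18) recv 79: fwd
Round 6: pos2(id31) recv 80: fwd; pos4(id80) recv 79: drop
Round 7: pos3(id18) recv 80: fwd
Round 8: pos4(id80) recv 80: ELECTED

Answer: 31,61,77,79,80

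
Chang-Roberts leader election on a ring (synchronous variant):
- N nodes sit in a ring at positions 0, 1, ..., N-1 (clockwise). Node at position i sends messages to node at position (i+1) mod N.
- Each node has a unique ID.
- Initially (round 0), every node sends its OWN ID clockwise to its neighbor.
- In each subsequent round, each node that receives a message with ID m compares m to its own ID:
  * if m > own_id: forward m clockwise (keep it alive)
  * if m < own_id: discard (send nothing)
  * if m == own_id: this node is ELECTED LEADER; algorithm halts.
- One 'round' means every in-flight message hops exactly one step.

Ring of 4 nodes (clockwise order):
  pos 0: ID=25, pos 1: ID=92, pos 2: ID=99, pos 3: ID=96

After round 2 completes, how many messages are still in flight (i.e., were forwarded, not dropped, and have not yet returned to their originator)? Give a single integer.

Answer: 2

Derivation:
Round 1: pos1(id92) recv 25: drop; pos2(id99) recv 92: drop; pos3(id96) recv 99: fwd; pos0(id25) recv 96: fwd
Round 2: pos0(id25) recv 99: fwd; pos1(id92) recv 96: fwd
After round 2: 2 messages still in flight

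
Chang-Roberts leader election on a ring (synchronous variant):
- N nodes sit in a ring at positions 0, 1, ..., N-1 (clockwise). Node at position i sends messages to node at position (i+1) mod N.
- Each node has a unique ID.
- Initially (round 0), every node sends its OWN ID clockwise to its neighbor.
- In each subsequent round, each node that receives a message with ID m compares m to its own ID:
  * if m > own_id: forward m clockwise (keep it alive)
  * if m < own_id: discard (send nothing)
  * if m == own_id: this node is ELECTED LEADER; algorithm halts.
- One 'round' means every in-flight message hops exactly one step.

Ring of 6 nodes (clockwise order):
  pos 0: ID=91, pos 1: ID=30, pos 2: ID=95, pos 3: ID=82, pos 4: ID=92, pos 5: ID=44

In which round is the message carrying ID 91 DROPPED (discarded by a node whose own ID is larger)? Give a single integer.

Answer: 2

Derivation:
Round 1: pos1(id30) recv 91: fwd; pos2(id95) recv 30: drop; pos3(id82) recv 95: fwd; pos4(id92) recv 82: drop; pos5(id44) recv 92: fwd; pos0(id91) recv 44: drop
Round 2: pos2(id95) recv 91: drop; pos4(id92) recv 95: fwd; pos0(id91) recv 92: fwd
Round 3: pos5(id44) recv 95: fwd; pos1(id30) recv 92: fwd
Round 4: pos0(id91) recv 95: fwd; pos2(id95) recv 92: drop
Round 5: pos1(id30) recv 95: fwd
Round 6: pos2(id95) recv 95: ELECTED
Message ID 91 originates at pos 0; dropped at pos 2 in round 2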